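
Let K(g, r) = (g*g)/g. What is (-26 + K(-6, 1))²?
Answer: 1024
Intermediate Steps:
K(g, r) = g (K(g, r) = g²/g = g)
(-26 + K(-6, 1))² = (-26 - 6)² = (-32)² = 1024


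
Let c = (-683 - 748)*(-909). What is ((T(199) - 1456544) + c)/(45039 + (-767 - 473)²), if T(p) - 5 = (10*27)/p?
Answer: -30995970/314945161 ≈ -0.098417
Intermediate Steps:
T(p) = 5 + 270/p (T(p) = 5 + (10*27)/p = 5 + 270/p)
c = 1300779 (c = -1431*(-909) = 1300779)
((T(199) - 1456544) + c)/(45039 + (-767 - 473)²) = (((5 + 270/199) - 1456544) + 1300779)/(45039 + (-767 - 473)²) = (((5 + 270*(1/199)) - 1456544) + 1300779)/(45039 + (-1240)²) = (((5 + 270/199) - 1456544) + 1300779)/(45039 + 1537600) = ((1265/199 - 1456544) + 1300779)/1582639 = (-289850991/199 + 1300779)*(1/1582639) = -30995970/199*1/1582639 = -30995970/314945161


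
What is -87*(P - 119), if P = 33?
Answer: 7482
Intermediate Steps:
-87*(P - 119) = -87*(33 - 119) = -87*(-86) = 7482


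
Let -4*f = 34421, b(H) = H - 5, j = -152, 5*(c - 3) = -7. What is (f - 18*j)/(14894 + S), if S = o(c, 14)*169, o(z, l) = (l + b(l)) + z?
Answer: -117385/381028 ≈ -0.30807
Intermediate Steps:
c = 8/5 (c = 3 + (⅕)*(-7) = 3 - 7/5 = 8/5 ≈ 1.6000)
b(H) = -5 + H
f = -34421/4 (f = -¼*34421 = -34421/4 ≈ -8605.3)
o(z, l) = -5 + z + 2*l (o(z, l) = (l + (-5 + l)) + z = (-5 + 2*l) + z = -5 + z + 2*l)
S = 20787/5 (S = (-5 + 8/5 + 2*14)*169 = (-5 + 8/5 + 28)*169 = (123/5)*169 = 20787/5 ≈ 4157.4)
(f - 18*j)/(14894 + S) = (-34421/4 - 18*(-152))/(14894 + 20787/5) = (-34421/4 + 2736)/(95257/5) = -23477/4*5/95257 = -117385/381028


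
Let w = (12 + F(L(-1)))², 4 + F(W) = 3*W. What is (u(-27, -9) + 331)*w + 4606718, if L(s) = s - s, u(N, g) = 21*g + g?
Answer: 4615230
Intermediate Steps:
u(N, g) = 22*g
L(s) = 0
F(W) = -4 + 3*W
w = 64 (w = (12 + (-4 + 3*0))² = (12 + (-4 + 0))² = (12 - 4)² = 8² = 64)
(u(-27, -9) + 331)*w + 4606718 = (22*(-9) + 331)*64 + 4606718 = (-198 + 331)*64 + 4606718 = 133*64 + 4606718 = 8512 + 4606718 = 4615230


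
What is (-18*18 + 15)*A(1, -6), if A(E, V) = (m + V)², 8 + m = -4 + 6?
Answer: -44496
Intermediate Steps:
m = -6 (m = -8 + (-4 + 6) = -8 + 2 = -6)
A(E, V) = (-6 + V)²
(-18*18 + 15)*A(1, -6) = (-18*18 + 15)*(-6 - 6)² = (-324 + 15)*(-12)² = -309*144 = -44496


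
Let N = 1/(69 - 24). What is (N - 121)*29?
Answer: -157876/45 ≈ -3508.4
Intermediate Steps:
N = 1/45 ≈ 0.022222
(N - 121)*29 = (1/45 - 121)*29 = -5444/45*29 = -157876/45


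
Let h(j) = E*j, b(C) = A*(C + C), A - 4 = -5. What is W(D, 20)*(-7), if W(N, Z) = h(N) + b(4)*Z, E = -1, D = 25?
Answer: 1295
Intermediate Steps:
A = -1 (A = 4 - 5 = -1)
b(C) = -2*C (b(C) = -(C + C) = -2*C)
h(j) = -j
W(N, Z) = -N - 8*Z (W(N, Z) = -N + (-2*4)*Z = -N - 8*Z)
W(D, 20)*(-7) = (-1*25 - 8*20)*(-7) = (-25 - 160)*(-7) = -185*(-7) = 1295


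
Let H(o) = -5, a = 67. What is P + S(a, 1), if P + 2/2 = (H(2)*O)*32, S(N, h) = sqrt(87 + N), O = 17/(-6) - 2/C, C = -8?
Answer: 1237/3 + sqrt(154) ≈ 424.74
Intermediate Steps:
O = -31/12 (O = 17/(-6) - 2/(-8) = 17*(-1/6) - 2*(-1/8) = -17/6 + 1/4 = -31/12 ≈ -2.5833)
P = 1237/3 (P = -1 - 5*(-31/12)*32 = -1 + (155/12)*32 = -1 + 1240/3 = 1237/3 ≈ 412.33)
P + S(a, 1) = 1237/3 + sqrt(87 + 67) = 1237/3 + sqrt(154)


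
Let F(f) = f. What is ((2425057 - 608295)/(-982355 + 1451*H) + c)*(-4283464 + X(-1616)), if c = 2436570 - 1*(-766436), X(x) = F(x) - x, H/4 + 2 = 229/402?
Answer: -2731944557303780774752/199122005 ≈ -1.3720e+13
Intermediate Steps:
H = -1150/201 (H = -8 + 4*(229/402) = -8 + 458/201 = -1150/201 ≈ -5.7214)
X(x) = 0 (X(x) = x - x = 0)
c = 3203006 (c = 2436570 + 766436 = 3203006)
((2425057 - 608295)/(-982355 + 1451*H) + c)*(-4283464 + X(-1616)) = ((2425057 - 608295)/(-982355 + 1451*(-1150/201)) + 3203006)*(-4283464 + 0) = (1816762/(-982355 - 1668650/201) + 3203006)*(-4283464) = (1816762/(-199122005/201) + 3203006)*(-4283464) = (1816762*(-201/199122005) + 3203006)*(-4283464) = (-365169162/199122005 + 3203006)*(-4283464) = (637788611577868/199122005)*(-4283464) = -2731944557303780774752/199122005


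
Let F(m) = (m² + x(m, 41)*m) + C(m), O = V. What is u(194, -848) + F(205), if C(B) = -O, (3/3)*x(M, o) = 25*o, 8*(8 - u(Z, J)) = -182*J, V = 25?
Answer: 232841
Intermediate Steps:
u(Z, J) = 8 + 91*J/4 (u(Z, J) = 8 - (-91)*J/4 = 8 + 91*J/4)
x(M, o) = 25*o
O = 25
C(B) = -25 (C(B) = -1*25 = -25)
F(m) = -25 + m² + 1025*m (F(m) = (m² + (25*41)*m) - 25 = (m² + 1025*m) - 25 = -25 + m² + 1025*m)
u(194, -848) + F(205) = (8 + (91/4)*(-848)) + (-25 + 205² + 1025*205) = (8 - 19292) + (-25 + 42025 + 210125) = -19284 + 252125 = 232841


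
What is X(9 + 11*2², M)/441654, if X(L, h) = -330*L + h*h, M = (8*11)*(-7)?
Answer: 180983/220827 ≈ 0.81957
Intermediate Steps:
M = -616 (M = 88*(-7) = -616)
X(L, h) = h² - 330*L (X(L, h) = -330*L + h² = h² - 330*L)
X(9 + 11*2², M)/441654 = ((-616)² - 330*(9 + 11*2²))/441654 = (379456 - 330*(9 + 11*4))*(1/441654) = (379456 - 330*(9 + 44))*(1/441654) = (379456 - 330*53)*(1/441654) = (379456 - 17490)*(1/441654) = 361966*(1/441654) = 180983/220827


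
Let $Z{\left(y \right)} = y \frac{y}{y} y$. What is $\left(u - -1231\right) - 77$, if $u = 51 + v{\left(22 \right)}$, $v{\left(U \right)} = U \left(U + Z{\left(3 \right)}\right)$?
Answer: $1887$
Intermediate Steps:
$Z{\left(y \right)} = y^{2}$ ($Z{\left(y \right)} = y 1 y = y y = y^{2}$)
$v{\left(U \right)} = U \left(9 + U\right)$ ($v{\left(U \right)} = U \left(U + 3^{2}\right) = U \left(U + 9\right) = U \left(9 + U\right)$)
$u = 733$ ($u = 51 + 22 \left(9 + 22\right) = 51 + 22 \cdot 31 = 51 + 682 = 733$)
$\left(u - -1231\right) - 77 = \left(733 - -1231\right) - 77 = \left(733 + 1231\right) - 77 = 1964 - 77 = 1887$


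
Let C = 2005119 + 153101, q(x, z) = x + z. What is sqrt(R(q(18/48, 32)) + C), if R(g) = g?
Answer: sqrt(34532038)/4 ≈ 1469.1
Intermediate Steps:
C = 2158220
sqrt(R(q(18/48, 32)) + C) = sqrt((18/48 + 32) + 2158220) = sqrt((18*(1/48) + 32) + 2158220) = sqrt((3/8 + 32) + 2158220) = sqrt(259/8 + 2158220) = sqrt(17266019/8) = sqrt(34532038)/4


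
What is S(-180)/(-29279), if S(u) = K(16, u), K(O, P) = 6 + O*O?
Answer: -262/29279 ≈ -0.0089484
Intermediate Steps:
K(O, P) = 6 + O²
S(u) = 262 (S(u) = 6 + 16² = 6 + 256 = 262)
S(-180)/(-29279) = 262/(-29279) = 262*(-1/29279) = -262/29279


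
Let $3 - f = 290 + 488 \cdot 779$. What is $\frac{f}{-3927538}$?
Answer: $\frac{380439}{3927538} \approx 0.096864$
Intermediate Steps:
$f = -380439$ ($f = 3 - \left(290 + 488 \cdot 779\right) = 3 - \left(290 + 380152\right) = 3 - 380442 = -380439$)
$\frac{f}{-3927538} = - \frac{380439}{-3927538} = \left(-380439\right) \left(- \frac{1}{3927538}\right) = \frac{380439}{3927538}$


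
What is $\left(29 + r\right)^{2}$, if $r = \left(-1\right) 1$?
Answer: $784$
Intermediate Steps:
$r = -1$
$\left(29 + r\right)^{2} = \left(29 - 1\right)^{2} = 28^{2} = 784$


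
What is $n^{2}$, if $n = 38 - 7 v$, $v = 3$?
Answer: $289$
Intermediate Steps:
$n = 17$ ($n = 38 - 21 = 17$)
$n^{2} = 17^{2} = 289$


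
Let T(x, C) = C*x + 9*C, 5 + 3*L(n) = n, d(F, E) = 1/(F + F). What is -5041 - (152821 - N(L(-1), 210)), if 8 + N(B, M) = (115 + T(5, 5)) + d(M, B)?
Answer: -66227699/420 ≈ -1.5769e+5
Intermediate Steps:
d(F, E) = 1/(2*F)
L(n) = -5/3 + n/3
T(x, C) = 9*C + C*x
N(B, M) = 177 + 1/(2*M) (N(B, M) = -8 + ((115 + 5*(9 + 5)) + 1/(2*M)) = -8 + ((115 + 5*14) + 1/(2*M)) = -8 + ((115 + 70) + 1/(2*M)) = -8 + (185 + 1/(2*M)) = 177 + 1/(2*M))
-5041 - (152821 - N(L(-1), 210)) = -5041 - (152821 - (177 + (½)/210)) = -5041 - (152821 - (177 + (½)*(1/210))) = -5041 - (152821 - (177 + 1/420)) = -5041 - (152821 - 1*74341/420) = -5041 - (152821 - 74341/420) = -5041 - 1*64110479/420 = -5041 - 64110479/420 = -66227699/420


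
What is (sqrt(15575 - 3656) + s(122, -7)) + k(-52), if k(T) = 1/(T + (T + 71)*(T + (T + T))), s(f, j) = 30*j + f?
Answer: -265409/3016 + sqrt(11919) ≈ 21.174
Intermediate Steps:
s(f, j) = f + 30*j
k(T) = 1/(T + 3*T*(71 + T)) (k(T) = 1/(T + (71 + T)*(T + 2*T)) = 1/(T + (71 + T)*(3*T)) = 1/(T + 3*T*(71 + T)))
(sqrt(15575 - 3656) + s(122, -7)) + k(-52) = (sqrt(15575 - 3656) + (122 + 30*(-7))) + 1/((-52)*(214 + 3*(-52))) = (sqrt(11919) + (122 - 210)) - 1/(52*(214 - 156)) = (sqrt(11919) - 88) - 1/52/58 = (-88 + sqrt(11919)) - 1/52*1/58 = (-88 + sqrt(11919)) - 1/3016 = -265409/3016 + sqrt(11919)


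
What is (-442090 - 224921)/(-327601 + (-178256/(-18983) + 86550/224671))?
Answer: 948251650918841/465717835887989 ≈ 2.0361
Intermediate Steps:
(-442090 - 224921)/(-327601 + (-178256/(-18983) + 86550/224671)) = -667011/(-327601 + (-178256*(-1/18983) + 86550*(1/224671))) = -667011/(-327601 + (178256/18983 + 86550/224671)) = -667011/(-327601 + 41691932426/4264929593) = -667011/(-1397153507663967/4264929593) = -667011*(-4264929593/1397153507663967) = 948251650918841/465717835887989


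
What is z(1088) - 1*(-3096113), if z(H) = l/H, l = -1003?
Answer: 198151173/64 ≈ 3.0961e+6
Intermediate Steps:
z(H) = -1003/H
z(1088) - 1*(-3096113) = -1003/1088 - 1*(-3096113) = -1003*1/1088 + 3096113 = -59/64 + 3096113 = 198151173/64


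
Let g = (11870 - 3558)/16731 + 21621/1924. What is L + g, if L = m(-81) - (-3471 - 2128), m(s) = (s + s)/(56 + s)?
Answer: 347731967831/61904700 ≈ 5617.2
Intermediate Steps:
m(s) = 2*s/(56 + s) (m(s) = (2*s)/(56 + s) = 2*s/(56 + s))
L = 140137/25 (L = 2*(-81)/(56 - 81) - (-3471 - 2128) = 2*(-81)/(-25) - 1*(-5599) = 2*(-81)*(-1/25) + 5599 = 162/25 + 5599 = 140137/25 ≈ 5605.5)
g = 29056403/2476188 (g = 8312*(1/16731) + 21621*(1/1924) = 8312/16731 + 21621/1924 = 29056403/2476188 ≈ 11.734)
L + g = 140137/25 + 29056403/2476188 = 347731967831/61904700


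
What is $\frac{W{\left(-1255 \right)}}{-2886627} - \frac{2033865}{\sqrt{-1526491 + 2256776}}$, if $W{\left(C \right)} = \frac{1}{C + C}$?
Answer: $\frac{1}{7245433770} - \frac{406773 \sqrt{730285}}{146057} \approx -2380.0$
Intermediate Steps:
$W{\left(C \right)} = \frac{1}{2 C}$
$\frac{W{\left(-1255 \right)}}{-2886627} - \frac{2033865}{\sqrt{-1526491 + 2256776}} = \frac{\frac{1}{2} \frac{1}{-1255}}{-2886627} - \frac{2033865}{\sqrt{-1526491 + 2256776}} = \frac{1}{2} \left(- \frac{1}{1255}\right) \left(- \frac{1}{2886627}\right) - \frac{2033865}{\sqrt{730285}} = \left(- \frac{1}{2510}\right) \left(- \frac{1}{2886627}\right) - 2033865 \frac{\sqrt{730285}}{730285} = \frac{1}{7245433770} - \frac{406773 \sqrt{730285}}{146057}$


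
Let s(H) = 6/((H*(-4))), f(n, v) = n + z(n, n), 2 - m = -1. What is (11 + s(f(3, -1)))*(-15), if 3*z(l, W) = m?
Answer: -1275/8 ≈ -159.38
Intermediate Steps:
m = 3 (m = 2 - 1*(-1) = 2 + 1 = 3)
z(l, W) = 1 (z(l, W) = (1/3)*3 = 1)
f(n, v) = 1 + n (f(n, v) = n + 1 = 1 + n)
s(H) = -3/(2*H) (s(H) = 6/((-4*H)) = 6*(-1/(4*H)) = -3/(2*H))
(11 + s(f(3, -1)))*(-15) = (11 - 3/(2*(1 + 3)))*(-15) = (11 - 3/2/4)*(-15) = (11 - 3/2*1/4)*(-15) = (11 - 3/8)*(-15) = (85/8)*(-15) = -1275/8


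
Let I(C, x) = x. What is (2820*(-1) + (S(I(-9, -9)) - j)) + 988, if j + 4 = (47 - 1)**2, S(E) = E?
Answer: -3953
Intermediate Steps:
j = 2112 (j = -4 + (47 - 1)**2 = -4 + 46**2 = -4 + 2116 = 2112)
(2820*(-1) + (S(I(-9, -9)) - j)) + 988 = (2820*(-1) + (-9 - 1*2112)) + 988 = (-2820 + (-9 - 2112)) + 988 = (-2820 - 2121) + 988 = -4941 + 988 = -3953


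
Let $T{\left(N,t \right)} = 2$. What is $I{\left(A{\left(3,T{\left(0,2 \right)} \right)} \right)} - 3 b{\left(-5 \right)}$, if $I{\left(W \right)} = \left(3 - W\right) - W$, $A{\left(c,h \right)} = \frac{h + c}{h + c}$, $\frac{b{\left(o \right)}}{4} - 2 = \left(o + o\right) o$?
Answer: $-623$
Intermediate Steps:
$b{\left(o \right)} = 8 + 8 o^{2}$ ($b{\left(o \right)} = 8 + 4 \left(o + o\right) o = 8 + 4 \cdot 2 o o = 8 + 4 \cdot 2 o^{2} = 8 + 8 o^{2}$)
$A{\left(c,h \right)} = 1$ ($A{\left(c,h \right)} = \frac{c + h}{c + h} = 1$)
$I{\left(W \right)} = 3 - 2 W$
$I{\left(A{\left(3,T{\left(0,2 \right)} \right)} \right)} - 3 b{\left(-5 \right)} = \left(3 - 2\right) - 3 \left(8 + 8 \left(-5\right)^{2}\right) = \left(3 - 2\right) - 3 \left(8 + 8 \cdot 25\right) = 1 - 3 \left(8 + 200\right) = 1 - 624 = -623$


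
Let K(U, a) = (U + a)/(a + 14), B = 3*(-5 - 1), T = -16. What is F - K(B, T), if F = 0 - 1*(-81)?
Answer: 64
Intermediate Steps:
B = -18 (B = 3*(-6) = -18)
K(U, a) = (U + a)/(14 + a)
F = 81 (F = 0 + 81 = 81)
F - K(B, T) = 81 - (-18 - 16)/(14 - 16) = 81 - (-34)/(-2) = 81 - (-1)*(-34)/2 = 81 - 1*17 = 81 - 17 = 64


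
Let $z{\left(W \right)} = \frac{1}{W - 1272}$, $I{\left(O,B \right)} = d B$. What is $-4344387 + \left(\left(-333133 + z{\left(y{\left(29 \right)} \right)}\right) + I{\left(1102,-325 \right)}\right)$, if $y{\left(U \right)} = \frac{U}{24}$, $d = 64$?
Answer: $- \frac{143294061704}{30499} \approx -4.6983 \cdot 10^{6}$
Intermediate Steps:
$I{\left(O,B \right)} = 64 B$
$y{\left(U \right)} = \frac{U}{24}$ ($y{\left(U \right)} = U \frac{1}{24} = \frac{U}{24}$)
$z{\left(W \right)} = \frac{1}{-1272 + W}$
$-4344387 + \left(\left(-333133 + z{\left(y{\left(29 \right)} \right)}\right) + I{\left(1102,-325 \right)}\right) = -4344387 + \left(\left(-333133 + \frac{1}{-1272 + \frac{1}{24} \cdot 29}\right) + 64 \left(-325\right)\right) = -4344387 - \left(353933 - \frac{1}{-1272 + \frac{29}{24}}\right) = -4344387 - \left(353933 + \frac{24}{30499}\right) = -4344387 - \frac{10794602591}{30499} = - \frac{143294061704}{30499}$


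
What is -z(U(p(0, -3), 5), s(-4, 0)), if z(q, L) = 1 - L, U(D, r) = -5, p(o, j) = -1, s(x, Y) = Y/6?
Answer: -1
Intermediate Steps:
s(x, Y) = Y/6 (s(x, Y) = Y*(⅙) = Y/6)
-z(U(p(0, -3), 5), s(-4, 0)) = -(1 - 0/6) = -(1 - 1*0) = -(1 + 0) = -1*1 = -1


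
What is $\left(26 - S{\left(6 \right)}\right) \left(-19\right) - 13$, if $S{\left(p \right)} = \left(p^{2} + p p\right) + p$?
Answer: $975$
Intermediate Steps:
$S{\left(p \right)} = p + 2 p^{2}$ ($S{\left(p \right)} = \left(p^{2} + p^{2}\right) + p = 2 p^{2} + p = p + 2 p^{2}$)
$\left(26 - S{\left(6 \right)}\right) \left(-19\right) - 13 = \left(26 - 6 \left(1 + 2 \cdot 6\right)\right) \left(-19\right) - 13 = \left(26 - 6 \left(1 + 12\right)\right) \left(-19\right) - 13 = \left(26 - 6 \cdot 13\right) \left(-19\right) - 13 = \left(26 - 78\right) \left(-19\right) - 13 = \left(-52\right) \left(-19\right) - 13 = 988 - 13 = 975$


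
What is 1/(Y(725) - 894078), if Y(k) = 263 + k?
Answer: -1/893090 ≈ -1.1197e-6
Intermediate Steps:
1/(Y(725) - 894078) = 1/((263 + 725) - 894078) = 1/(988 - 894078) = 1/(-893090) = -1/893090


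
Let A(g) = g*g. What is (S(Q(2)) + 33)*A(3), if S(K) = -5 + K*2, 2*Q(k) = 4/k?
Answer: 270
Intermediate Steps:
A(g) = g²
Q(k) = 2/k (Q(k) = (4/k)/2 = 2/k)
S(K) = -5 + 2*K
(S(Q(2)) + 33)*A(3) = ((-5 + 2*(2/2)) + 33)*3² = ((-5 + 2*(2*(½))) + 33)*9 = ((-5 + 2*1) + 33)*9 = ((-5 + 2) + 33)*9 = (-3 + 33)*9 = 30*9 = 270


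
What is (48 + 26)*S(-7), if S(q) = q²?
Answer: 3626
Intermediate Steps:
(48 + 26)*S(-7) = (48 + 26)*(-7)² = 74*49 = 3626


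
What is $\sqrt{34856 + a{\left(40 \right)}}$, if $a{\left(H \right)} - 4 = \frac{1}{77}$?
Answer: $\frac{\sqrt{206685017}}{77} \approx 186.71$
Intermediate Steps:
$a{\left(H \right)} = \frac{309}{77}$ ($a{\left(H \right)} = 4 + \frac{1}{77} = \frac{309}{77}$)
$\sqrt{34856 + a{\left(40 \right)}} = \sqrt{34856 + \frac{309}{77}} = \sqrt{\frac{2684221}{77}} = \frac{\sqrt{206685017}}{77}$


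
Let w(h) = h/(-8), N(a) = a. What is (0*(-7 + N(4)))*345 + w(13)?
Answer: -13/8 ≈ -1.6250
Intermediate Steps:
w(h) = -h/8 (w(h) = h*(-⅛) = -h/8)
(0*(-7 + N(4)))*345 + w(13) = (0*(-7 + 4))*345 - ⅛*13 = (0*(-3))*345 - 13/8 = 0*345 - 13/8 = 0 - 13/8 = -13/8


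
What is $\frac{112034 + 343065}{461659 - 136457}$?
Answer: $\frac{455099}{325202} \approx 1.3994$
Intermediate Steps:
$\frac{112034 + 343065}{461659 - 136457} = \frac{455099}{325202}$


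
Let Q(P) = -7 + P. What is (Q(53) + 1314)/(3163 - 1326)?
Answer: 1360/1837 ≈ 0.74034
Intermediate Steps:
(Q(53) + 1314)/(3163 - 1326) = ((-7 + 53) + 1314)/(3163 - 1326) = (46 + 1314)/1837 = 1360*(1/1837) = 1360/1837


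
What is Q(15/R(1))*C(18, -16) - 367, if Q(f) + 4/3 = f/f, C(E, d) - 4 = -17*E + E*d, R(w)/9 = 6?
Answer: -511/3 ≈ -170.33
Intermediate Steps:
R(w) = 54 (R(w) = 9*6 = 54)
C(E, d) = 4 - 17*E + E*d (C(E, d) = 4 + (-17*E + E*d) = 4 - 17*E + E*d)
Q(f) = -⅓ (Q(f) = -4/3 + f/f = -4/3 + 1 = -⅓)
Q(15/R(1))*C(18, -16) - 367 = -(4 - 17*18 + 18*(-16))/3 - 367 = -(4 - 306 - 288)/3 - 367 = -⅓*(-590) - 367 = 590/3 - 367 = -511/3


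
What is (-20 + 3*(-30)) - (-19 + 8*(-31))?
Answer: 157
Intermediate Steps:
(-20 + 3*(-30)) - (-19 + 8*(-31)) = (-20 - 90) - (-19 - 248) = -110 - 1*(-267) = -110 + 267 = 157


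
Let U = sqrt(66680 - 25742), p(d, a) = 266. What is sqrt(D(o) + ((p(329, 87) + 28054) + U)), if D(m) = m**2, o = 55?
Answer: sqrt(31345 + sqrt(40938)) ≈ 177.62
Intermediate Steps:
U = sqrt(40938) ≈ 202.33
sqrt(D(o) + ((p(329, 87) + 28054) + U)) = sqrt(55**2 + ((266 + 28054) + sqrt(40938))) = sqrt(3025 + (28320 + sqrt(40938))) = sqrt(31345 + sqrt(40938))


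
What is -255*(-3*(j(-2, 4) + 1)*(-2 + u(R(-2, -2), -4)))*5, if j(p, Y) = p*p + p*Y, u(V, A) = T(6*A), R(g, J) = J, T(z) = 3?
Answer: -11475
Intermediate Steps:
u(V, A) = 3
j(p, Y) = p**2 + Y*p
-255*(-3*(j(-2, 4) + 1)*(-2 + u(R(-2, -2), -4)))*5 = -255*(-3*(-2*(4 - 2) + 1)*(-2 + 3))*5 = -255*(-3*(-2*2 + 1))*5 = -255*(-3*(-4 + 1))*5 = -255*(-(-9))*5 = -255*(-3*(-3))*5 = -2295*5 = -255*45 = -11475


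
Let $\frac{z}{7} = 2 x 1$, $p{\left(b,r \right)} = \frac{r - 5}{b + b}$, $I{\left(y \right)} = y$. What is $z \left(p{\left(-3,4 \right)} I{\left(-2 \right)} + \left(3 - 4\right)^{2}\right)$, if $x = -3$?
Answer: $-28$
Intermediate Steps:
$p{\left(b,r \right)} = \frac{-5 + r}{2 b}$
$z = -42$ ($z = 7 \cdot 2 \left(-3\right) 1 = 7 \left(\left(-6\right) 1\right) = 7 \left(-6\right) = -42$)
$z \left(p{\left(-3,4 \right)} I{\left(-2 \right)} + \left(3 - 4\right)^{2}\right) = - 42 \left(\frac{-5 + 4}{2 \left(-3\right)} \left(-2\right) + \left(3 - 4\right)^{2}\right) = - 42 \left(\frac{1}{2} \left(- \frac{1}{3}\right) \left(-1\right) \left(-2\right) + \left(-1\right)^{2}\right) = - 42 \left(\frac{1}{6} \left(-2\right) + 1\right) = - 42 \left(- \frac{1}{3} + 1\right) = \left(-42\right) \frac{2}{3} = -28$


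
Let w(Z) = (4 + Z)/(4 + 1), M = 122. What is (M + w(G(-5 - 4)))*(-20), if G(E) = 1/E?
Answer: -22100/9 ≈ -2455.6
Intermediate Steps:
w(Z) = ⅘ + Z/5 (w(Z) = (4 + Z)/5 = (4 + Z)*(⅕) = ⅘ + Z/5)
(M + w(G(-5 - 4)))*(-20) = (122 + (⅘ + 1/(5*(-5 - 4))))*(-20) = (122 + (⅘ + (⅕)/(-9)))*(-20) = (122 + (⅘ + (⅕)*(-⅑)))*(-20) = (122 + (⅘ - 1/45))*(-20) = (122 + 7/9)*(-20) = (1105/9)*(-20) = -22100/9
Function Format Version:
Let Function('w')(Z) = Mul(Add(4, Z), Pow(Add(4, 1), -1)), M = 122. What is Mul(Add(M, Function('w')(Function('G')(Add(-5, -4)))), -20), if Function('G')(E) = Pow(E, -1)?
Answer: Rational(-22100, 9) ≈ -2455.6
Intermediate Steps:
Function('w')(Z) = Add(Rational(4, 5), Mul(Rational(1, 5), Z)) (Function('w')(Z) = Mul(Add(4, Z), Pow(5, -1)) = Mul(Add(4, Z), Rational(1, 5)) = Add(Rational(4, 5), Mul(Rational(1, 5), Z)))
Mul(Add(M, Function('w')(Function('G')(Add(-5, -4)))), -20) = Mul(Add(122, Add(Rational(4, 5), Mul(Rational(1, 5), Pow(Add(-5, -4), -1)))), -20) = Mul(Add(122, Add(Rational(4, 5), Mul(Rational(1, 5), Pow(-9, -1)))), -20) = Mul(Add(122, Add(Rational(4, 5), Mul(Rational(1, 5), Rational(-1, 9)))), -20) = Mul(Add(122, Add(Rational(4, 5), Rational(-1, 45))), -20) = Mul(Add(122, Rational(7, 9)), -20) = Mul(Rational(1105, 9), -20) = Rational(-22100, 9)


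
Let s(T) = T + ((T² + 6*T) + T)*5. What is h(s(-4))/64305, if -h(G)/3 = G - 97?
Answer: 161/21435 ≈ 0.0075111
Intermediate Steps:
s(T) = 5*T² + 36*T (s(T) = T + (T² + 7*T)*5 = T + (5*T² + 35*T) = 5*T² + 36*T)
h(G) = 291 - 3*G (h(G) = -3*(G - 97) = -3*(-97 + G) = 291 - 3*G)
h(s(-4))/64305 = (291 - (-12)*(36 + 5*(-4)))/64305 = (291 - (-12)*(36 - 20))*(1/64305) = (291 - (-12)*16)*(1/64305) = (291 - 3*(-64))*(1/64305) = (291 + 192)*(1/64305) = 483*(1/64305) = 161/21435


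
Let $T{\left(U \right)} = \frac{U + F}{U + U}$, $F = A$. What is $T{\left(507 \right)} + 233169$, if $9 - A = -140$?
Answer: $\frac{118217011}{507} \approx 2.3317 \cdot 10^{5}$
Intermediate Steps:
$A = 149$ ($A = 9 - -140 = 9 + 140 = 149$)
$F = 149$
$T{\left(U \right)} = \frac{149 + U}{2 U}$ ($T{\left(U \right)} = \frac{U + 149}{U + U} = \frac{149 + U}{2 U}$)
$T{\left(507 \right)} + 233169 = \frac{149 + 507}{2 \cdot 507} + 233169 = \frac{1}{2} \cdot \frac{1}{507} \cdot 656 + 233169 = \frac{328}{507} + 233169 = \frac{118217011}{507}$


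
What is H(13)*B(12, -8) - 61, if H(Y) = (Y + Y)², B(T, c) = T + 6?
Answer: 12107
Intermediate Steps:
B(T, c) = 6 + T
H(Y) = 4*Y² (H(Y) = (2*Y)² = 4*Y²)
H(13)*B(12, -8) - 61 = (4*13²)*(6 + 12) - 61 = (4*169)*18 - 61 = 676*18 - 61 = 12168 - 61 = 12107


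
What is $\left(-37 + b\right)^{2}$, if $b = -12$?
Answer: $2401$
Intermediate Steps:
$\left(-37 + b\right)^{2} = \left(-37 - 12\right)^{2} = \left(-49\right)^{2} = 2401$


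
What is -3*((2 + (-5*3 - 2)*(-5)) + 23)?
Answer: -330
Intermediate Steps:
-3*((2 + (-5*3 - 2)*(-5)) + 23) = -3*((2 + (-15 - 2)*(-5)) + 23) = -3*((2 - 17*(-5)) + 23) = -3*((2 + 85) + 23) = -3*(87 + 23) = -3*110 = -330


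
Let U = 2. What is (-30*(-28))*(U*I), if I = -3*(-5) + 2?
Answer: 28560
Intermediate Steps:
I = 17 (I = 15 + 2 = 17)
(-30*(-28))*(U*I) = (-30*(-28))*(2*17) = 840*34 = 28560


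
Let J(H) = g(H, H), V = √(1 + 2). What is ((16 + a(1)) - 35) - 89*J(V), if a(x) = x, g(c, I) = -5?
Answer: 427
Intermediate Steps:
V = √3 ≈ 1.7320
J(H) = -5
((16 + a(1)) - 35) - 89*J(V) = ((16 + 1) - 35) - 89*(-5) = (17 - 35) + 445 = -18 + 445 = 427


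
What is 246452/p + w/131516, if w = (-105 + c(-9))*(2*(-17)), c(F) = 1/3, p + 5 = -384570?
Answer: -23282855249/37933324275 ≈ -0.61378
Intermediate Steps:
p = -384575 (p = -5 - 384570 = -384575)
c(F) = 1/3
w = 10676/3 (w = (-105 + 1/3)*(2*(-17)) = -314/3*(-34) = 10676/3 ≈ 3558.7)
246452/p + w/131516 = 246452/(-384575) + (10676/3)/131516 = 246452*(-1/384575) + (10676/3)*(1/131516) = -246452/384575 + 2669/98637 = -23282855249/37933324275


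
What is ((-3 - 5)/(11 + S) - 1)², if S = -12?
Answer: 49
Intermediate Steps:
((-3 - 5)/(11 + S) - 1)² = ((-3 - 5)/(11 - 12) - 1)² = (-8/(-1) - 1)² = (-8*(-1) - 1)² = (8 - 1)² = 7² = 49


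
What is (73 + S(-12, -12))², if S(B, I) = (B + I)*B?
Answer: 130321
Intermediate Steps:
S(B, I) = B*(B + I)
(73 + S(-12, -12))² = (73 - 12*(-12 - 12))² = (73 - 12*(-24))² = (73 + 288)² = 361² = 130321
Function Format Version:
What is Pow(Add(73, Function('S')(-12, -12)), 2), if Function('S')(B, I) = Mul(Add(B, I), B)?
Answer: 130321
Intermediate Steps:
Function('S')(B, I) = Mul(B, Add(B, I))
Pow(Add(73, Function('S')(-12, -12)), 2) = Pow(Add(73, Mul(-12, Add(-12, -12))), 2) = Pow(Add(73, Mul(-12, -24)), 2) = Pow(Add(73, 288), 2) = Pow(361, 2) = 130321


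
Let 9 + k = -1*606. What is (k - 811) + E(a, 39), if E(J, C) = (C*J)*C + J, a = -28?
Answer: -44042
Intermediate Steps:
k = -615 (k = -9 - 1*606 = -9 - 606 = -615)
E(J, C) = J + J*C² (E(J, C) = J*C² + J = J + J*C²)
(k - 811) + E(a, 39) = (-615 - 811) - 28*(1 + 39²) = -1426 - 28*(1 + 1521) = -1426 - 28*1522 = -1426 - 42616 = -44042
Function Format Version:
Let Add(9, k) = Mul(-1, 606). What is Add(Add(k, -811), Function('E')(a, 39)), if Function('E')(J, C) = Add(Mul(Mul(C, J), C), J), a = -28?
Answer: -44042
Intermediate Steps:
k = -615 (k = Add(-9, Mul(-1, 606)) = Add(-9, -606) = -615)
Function('E')(J, C) = Add(J, Mul(J, Pow(C, 2))) (Function('E')(J, C) = Add(Mul(J, Pow(C, 2)), J) = Add(J, Mul(J, Pow(C, 2))))
Add(Add(k, -811), Function('E')(a, 39)) = Add(Add(-615, -811), Mul(-28, Add(1, Pow(39, 2)))) = Add(-1426, Mul(-28, Add(1, 1521))) = Add(-1426, Mul(-28, 1522)) = Add(-1426, -42616) = -44042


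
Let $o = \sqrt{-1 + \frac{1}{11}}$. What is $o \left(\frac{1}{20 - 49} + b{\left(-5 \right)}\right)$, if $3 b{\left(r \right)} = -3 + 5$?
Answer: $\frac{5 i \sqrt{110}}{87} \approx 0.60276 i$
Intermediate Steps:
$b{\left(r \right)} = \frac{2}{3}$ ($b{\left(r \right)} = \frac{-3 + 5}{3} = \frac{1}{3} \cdot 2 = \frac{2}{3}$)
$o = \frac{i \sqrt{110}}{11}$ ($o = \sqrt{-1 + \frac{1}{11}} = \sqrt{- \frac{10}{11}} = \frac{i \sqrt{110}}{11} \approx 0.95346 i$)
$o \left(\frac{1}{20 - 49} + b{\left(-5 \right)}\right) = \frac{i \sqrt{110}}{11} \left(\frac{1}{20 - 49} + \frac{2}{3}\right) = \frac{i \sqrt{110}}{11} \left(\frac{1}{-29} + \frac{2}{3}\right) = \frac{i \sqrt{110}}{11} \left(- \frac{1}{29} + \frac{2}{3}\right) = \frac{i \sqrt{110}}{11} \cdot \frac{55}{87} = \frac{5 i \sqrt{110}}{87}$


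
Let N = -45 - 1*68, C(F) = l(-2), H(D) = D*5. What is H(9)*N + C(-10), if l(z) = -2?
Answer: -5087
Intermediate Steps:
H(D) = 5*D
C(F) = -2
N = -113 (N = -45 - 68 = -113)
H(9)*N + C(-10) = (5*9)*(-113) - 2 = 45*(-113) - 2 = -5085 - 2 = -5087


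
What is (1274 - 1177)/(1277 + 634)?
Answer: 97/1911 ≈ 0.050759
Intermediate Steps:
(1274 - 1177)/(1277 + 634) = 97/1911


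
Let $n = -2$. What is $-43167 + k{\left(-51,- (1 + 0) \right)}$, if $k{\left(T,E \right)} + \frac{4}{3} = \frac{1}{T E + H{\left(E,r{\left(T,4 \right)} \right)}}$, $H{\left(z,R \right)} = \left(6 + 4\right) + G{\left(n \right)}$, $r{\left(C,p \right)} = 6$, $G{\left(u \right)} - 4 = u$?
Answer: $- \frac{2719604}{63} \approx -43168.0$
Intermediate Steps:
$G{\left(u \right)} = 4 + u$
$H{\left(z,R \right)} = 12$ ($H{\left(z,R \right)} = \left(6 + 4\right) + \left(4 - 2\right) = 10 + 2 = 12$)
$k{\left(T,E \right)} = - \frac{4}{3} + \frac{1}{12 + E T}$ ($k{\left(T,E \right)} = - \frac{4}{3} + \frac{1}{T E + 12} = - \frac{4}{3} + \frac{1}{E T + 12} = - \frac{4}{3} + \frac{1}{12 + E T}$)
$-43167 + k{\left(-51,- (1 + 0) \right)} = -43167 + \frac{-45 - 4 \left(- (1 + 0)\right) \left(-51\right)}{3 \left(12 + - (1 + 0) \left(-51\right)\right)} = -43167 + \frac{-45 - 4 \left(\left(-1\right) 1\right) \left(-51\right)}{3 \left(12 + \left(-1\right) 1 \left(-51\right)\right)} = -43167 + \frac{-45 - \left(-4\right) \left(-51\right)}{3 \left(12 - -51\right)} = -43167 + \frac{-45 - 204}{3 \left(12 + 51\right)} = -43167 + \frac{1}{3} \cdot \frac{1}{63} \left(-249\right) = -43167 - \frac{83}{63} = - \frac{2719604}{63}$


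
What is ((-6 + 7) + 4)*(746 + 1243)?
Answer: 9945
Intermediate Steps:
((-6 + 7) + 4)*(746 + 1243) = (1 + 4)*1989 = 5*1989 = 9945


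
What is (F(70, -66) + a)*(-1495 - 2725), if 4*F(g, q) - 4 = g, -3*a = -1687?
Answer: -7353350/3 ≈ -2.4511e+6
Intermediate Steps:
a = 1687/3 (a = -⅓*(-1687) = 1687/3 ≈ 562.33)
F(g, q) = 1 + g/4
(F(70, -66) + a)*(-1495 - 2725) = ((1 + (¼)*70) + 1687/3)*(-1495 - 2725) = ((1 + 35/2) + 1687/3)*(-4220) = (37/2 + 1687/3)*(-4220) = (3485/6)*(-4220) = -7353350/3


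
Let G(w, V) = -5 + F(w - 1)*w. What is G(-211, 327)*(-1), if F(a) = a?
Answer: -44727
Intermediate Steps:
G(w, V) = -5 + w*(-1 + w) (G(w, V) = -5 + (w - 1)*w = -5 + (-1 + w)*w = -5 + w*(-1 + w))
G(-211, 327)*(-1) = (-5 - 211*(-1 - 211))*(-1) = (-5 - 211*(-212))*(-1) = (-5 + 44732)*(-1) = 44727*(-1) = -44727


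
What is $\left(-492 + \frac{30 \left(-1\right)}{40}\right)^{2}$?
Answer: $\frac{3884841}{16} \approx 2.428 \cdot 10^{5}$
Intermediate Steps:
$\left(-492 + \frac{30 \left(-1\right)}{40}\right)^{2} = \left(-492 - \frac{3}{4}\right)^{2} = \left(- \frac{1971}{4}\right)^{2} = \frac{3884841}{16}$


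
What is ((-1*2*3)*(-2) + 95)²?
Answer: 11449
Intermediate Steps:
((-1*2*3)*(-2) + 95)² = (-2*3*(-2) + 95)² = (-6*(-2) + 95)² = (12 + 95)² = 107² = 11449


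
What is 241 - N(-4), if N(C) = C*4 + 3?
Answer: 254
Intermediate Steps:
N(C) = 3 + 4*C (N(C) = 4*C + 3 = 3 + 4*C)
241 - N(-4) = 241 - (3 + 4*(-4)) = 241 - (3 - 16) = 241 - 1*(-13) = 241 + 13 = 254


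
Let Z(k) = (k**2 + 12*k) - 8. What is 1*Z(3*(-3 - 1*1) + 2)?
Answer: -28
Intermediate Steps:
Z(k) = -8 + k**2 + 12*k
1*Z(3*(-3 - 1*1) + 2) = 1*(-8 + (3*(-3 - 1*1) + 2)**2 + 12*(3*(-3 - 1*1) + 2)) = 1*(-8 + (3*(-3 - 1) + 2)**2 + 12*(3*(-3 - 1) + 2)) = 1*(-8 + (3*(-4) + 2)**2 + 12*(3*(-4) + 2)) = 1*(-8 + (-12 + 2)**2 + 12*(-12 + 2)) = 1*(-8 + (-10)**2 + 12*(-10)) = 1*(-8 + 100 - 120) = 1*(-28) = -28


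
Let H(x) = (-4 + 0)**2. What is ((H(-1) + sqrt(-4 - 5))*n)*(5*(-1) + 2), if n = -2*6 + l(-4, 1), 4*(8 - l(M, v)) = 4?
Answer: 240 + 45*I ≈ 240.0 + 45.0*I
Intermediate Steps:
l(M, v) = 7 (l(M, v) = 8 - 1/4*4 = 8 - 1 = 7)
H(x) = 16 (H(x) = (-4)**2 = 16)
n = -5 (n = -2*6 + 7 = -12 + 7 = -5)
((H(-1) + sqrt(-4 - 5))*n)*(5*(-1) + 2) = ((16 + sqrt(-4 - 5))*(-5))*(5*(-1) + 2) = ((16 + sqrt(-9))*(-5))*(-5 + 2) = ((16 + 3*I)*(-5))*(-3) = (-80 - 15*I)*(-3) = 240 + 45*I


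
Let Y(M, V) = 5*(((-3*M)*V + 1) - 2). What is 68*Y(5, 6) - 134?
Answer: -31074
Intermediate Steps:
Y(M, V) = -5 - 15*M*V (Y(M, V) = 5*((-3*M*V + 1) - 2) = 5*((1 - 3*M*V) - 2) = 5*(-1 - 3*M*V) = -5 - 15*M*V)
68*Y(5, 6) - 134 = 68*(-5 - 15*5*6) - 134 = 68*(-5 - 450) - 134 = 68*(-455) - 134 = -30940 - 134 = -31074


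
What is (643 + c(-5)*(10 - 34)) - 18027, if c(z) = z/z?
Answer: -17408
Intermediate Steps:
c(z) = 1
(643 + c(-5)*(10 - 34)) - 18027 = (643 + 1*(10 - 34)) - 18027 = (643 + 1*(-24)) - 18027 = (643 - 24) - 18027 = 619 - 18027 = -17408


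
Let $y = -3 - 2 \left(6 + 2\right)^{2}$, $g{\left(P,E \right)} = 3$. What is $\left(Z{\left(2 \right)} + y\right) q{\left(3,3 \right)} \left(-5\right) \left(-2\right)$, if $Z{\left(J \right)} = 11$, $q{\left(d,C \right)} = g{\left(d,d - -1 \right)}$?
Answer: $-3600$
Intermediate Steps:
$q{\left(d,C \right)} = 3$
$y = -131$ ($y = -3 - 2 \cdot 8^{2} = -3 - 128 = -131$)
$\left(Z{\left(2 \right)} + y\right) q{\left(3,3 \right)} \left(-5\right) \left(-2\right) = \left(11 - 131\right) 3 \left(-5\right) \left(-2\right) = - 120 \left(\left(-15\right) \left(-2\right)\right) = \left(-120\right) 30 = -3600$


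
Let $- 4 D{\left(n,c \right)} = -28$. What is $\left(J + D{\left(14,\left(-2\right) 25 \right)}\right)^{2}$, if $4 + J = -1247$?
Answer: $1547536$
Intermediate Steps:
$J = -1251$ ($J = -4 - 1247 = -1251$)
$D{\left(n,c \right)} = 7$ ($D{\left(n,c \right)} = \left(- \frac{1}{4}\right) \left(-28\right) = 7$)
$\left(J + D{\left(14,\left(-2\right) 25 \right)}\right)^{2} = \left(-1251 + 7\right)^{2} = \left(-1244\right)^{2} = 1547536$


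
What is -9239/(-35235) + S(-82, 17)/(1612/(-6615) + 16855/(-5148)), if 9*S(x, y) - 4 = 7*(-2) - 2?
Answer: 300737592271/468995079915 ≈ 0.64124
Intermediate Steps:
S(x, y) = -4/3 (S(x, y) = 4/9 + (7*(-2) - 2)/9 = 4/9 + (-14 - 2)/9 = 4/9 + (1/9)*(-16) = 4/9 - 16/9 = -4/3)
-9239/(-35235) + S(-82, 17)/(1612/(-6615) + 16855/(-5148)) = -9239/(-35235) - 4/(3*(1612/(-6615) + 16855/(-5148))) = -9239*(-1/35235) - 4/(3*(1612*(-1/6615) + 16855*(-1/5148))) = 9239/35235 - 4/(3*(-1612/6615 - 16855/5148)) = 9239/35235 - 4/(3*(-13310489/3783780)) = 9239/35235 - 4/3*(-3783780/13310489) = 9239/35235 + 5045040/13310489 = 300737592271/468995079915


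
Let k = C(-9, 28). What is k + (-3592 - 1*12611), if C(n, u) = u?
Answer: -16175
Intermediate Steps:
k = 28
k + (-3592 - 1*12611) = 28 + (-3592 - 1*12611) = 28 + (-3592 - 12611) = 28 - 16203 = -16175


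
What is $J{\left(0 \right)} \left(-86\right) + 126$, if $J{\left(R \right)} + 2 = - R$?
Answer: $298$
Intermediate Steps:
$J{\left(R \right)} = -2 - R$
$J{\left(0 \right)} \left(-86\right) + 126 = \left(-2 - 0\right) \left(-86\right) + 126 = \left(-2 + 0\right) \left(-86\right) + 126 = \left(-2\right) \left(-86\right) + 126 = 172 + 126 = 298$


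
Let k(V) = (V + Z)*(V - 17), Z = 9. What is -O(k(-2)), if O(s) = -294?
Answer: 294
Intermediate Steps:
k(V) = (-17 + V)*(9 + V) (k(V) = (V + 9)*(V - 17) = (9 + V)*(-17 + V) = (-17 + V)*(9 + V))
-O(k(-2)) = -1*(-294) = 294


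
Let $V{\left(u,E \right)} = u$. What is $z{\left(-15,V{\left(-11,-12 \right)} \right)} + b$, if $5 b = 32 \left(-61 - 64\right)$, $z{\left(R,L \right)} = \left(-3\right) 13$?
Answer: $-839$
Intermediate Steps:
$z{\left(R,L \right)} = -39$
$b = -800$ ($b = \frac{32 \left(-61 - 64\right)}{5} = \frac{32 \left(-125\right)}{5} = \frac{1}{5} \left(-4000\right) = -800$)
$z{\left(-15,V{\left(-11,-12 \right)} \right)} + b = -39 - 800 = -839$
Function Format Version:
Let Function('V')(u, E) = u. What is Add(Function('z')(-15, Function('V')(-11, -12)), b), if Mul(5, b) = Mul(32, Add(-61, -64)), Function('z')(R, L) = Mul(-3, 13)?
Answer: -839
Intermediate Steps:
Function('z')(R, L) = -39
b = -800 (b = Mul(Rational(1, 5), Mul(32, Add(-61, -64))) = Mul(Rational(1, 5), Mul(32, -125)) = Mul(Rational(1, 5), -4000) = -800)
Add(Function('z')(-15, Function('V')(-11, -12)), b) = Add(-39, -800) = -839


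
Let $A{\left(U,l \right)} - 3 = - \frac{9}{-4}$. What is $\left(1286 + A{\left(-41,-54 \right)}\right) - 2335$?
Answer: $- \frac{4175}{4} \approx -1043.8$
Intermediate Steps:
$A{\left(U,l \right)} = \frac{21}{4}$ ($A{\left(U,l \right)} = 3 - \frac{9}{-4} = 3 - - \frac{9}{4} = 3 + \frac{9}{4} = \frac{21}{4}$)
$\left(1286 + A{\left(-41,-54 \right)}\right) - 2335 = \left(1286 + \frac{21}{4}\right) - 2335 = \frac{5165}{4} - 2335 = - \frac{4175}{4}$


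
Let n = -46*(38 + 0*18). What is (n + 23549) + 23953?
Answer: 45754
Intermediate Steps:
n = -1748 (n = -46*(38 + 0) = -46*38 = -1748)
(n + 23549) + 23953 = (-1748 + 23549) + 23953 = 21801 + 23953 = 45754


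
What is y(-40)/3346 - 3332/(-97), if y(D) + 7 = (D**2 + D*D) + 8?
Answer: 11459369/324562 ≈ 35.307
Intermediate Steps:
y(D) = 1 + 2*D**2 (y(D) = -7 + ((D**2 + D*D) + 8) = -7 + ((D**2 + D**2) + 8) = -7 + (2*D**2 + 8) = -7 + (8 + 2*D**2) = 1 + 2*D**2)
y(-40)/3346 - 3332/(-97) = (1 + 2*(-40)**2)/3346 - 3332/(-97) = (1 + 2*1600)*(1/3346) - 3332*(-1/97) = (1 + 3200)*(1/3346) + 3332/97 = 3201*(1/3346) + 3332/97 = 3201/3346 + 3332/97 = 11459369/324562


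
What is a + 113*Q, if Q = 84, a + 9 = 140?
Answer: 9623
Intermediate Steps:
a = 131 (a = -9 + 140 = 131)
a + 113*Q = 131 + 113*84 = 131 + 9492 = 9623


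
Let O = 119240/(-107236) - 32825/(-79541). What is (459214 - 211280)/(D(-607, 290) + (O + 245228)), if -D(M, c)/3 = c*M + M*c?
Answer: 528698098543846/2775140018442167 ≈ 0.19051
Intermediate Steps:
O = -1491111785/2132414669 (O = 119240*(-1/107236) - 32825*(-1/79541) = -29810/26809 + 32825/79541 = -1491111785/2132414669 ≈ -0.69926)
D(M, c) = -6*M*c (D(M, c) = -3*(c*M + M*c) = -3*(M*c + M*c) = -6*M*c)
(459214 - 211280)/(D(-607, 290) + (O + 245228)) = (459214 - 211280)/(-6*(-607)*290 + (-1491111785/2132414669 + 245228)) = 247934/(1056180 + 522926293337747/2132414669) = 247934/(2775140018442167/2132414669) = 247934*(2132414669/2775140018442167) = 528698098543846/2775140018442167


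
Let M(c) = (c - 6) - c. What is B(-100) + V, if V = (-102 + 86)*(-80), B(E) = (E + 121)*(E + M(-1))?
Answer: -946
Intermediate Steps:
M(c) = -6 (M(c) = (-6 + c) - c = -6)
B(E) = (-6 + E)*(121 + E) (B(E) = (E + 121)*(E - 6) = (121 + E)*(-6 + E) = (-6 + E)*(121 + E))
V = 1280 (V = -16*(-80) = 1280)
B(-100) + V = (-726 + (-100)² + 115*(-100)) + 1280 = (-726 + 10000 - 11500) + 1280 = -2226 + 1280 = -946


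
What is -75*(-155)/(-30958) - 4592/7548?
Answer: -57476159/58417746 ≈ -0.98388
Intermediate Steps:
-75*(-155)/(-30958) - 4592/7548 = 11625*(-1/30958) - 4592*1/7548 = -11625/30958 - 1148/1887 = -57476159/58417746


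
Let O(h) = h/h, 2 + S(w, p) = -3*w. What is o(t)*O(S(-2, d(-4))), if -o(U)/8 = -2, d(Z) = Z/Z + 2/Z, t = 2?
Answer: 16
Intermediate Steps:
d(Z) = 1 + 2/Z
S(w, p) = -2 - 3*w
o(U) = 16 (o(U) = -8*(-2) = 16)
O(h) = 1
o(t)*O(S(-2, d(-4))) = 16*1 = 16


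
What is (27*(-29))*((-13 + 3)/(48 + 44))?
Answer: 3915/46 ≈ 85.109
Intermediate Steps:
(27*(-29))*((-13 + 3)/(48 + 44)) = -(-7830)/92 = -783*(-5/46) = 3915/46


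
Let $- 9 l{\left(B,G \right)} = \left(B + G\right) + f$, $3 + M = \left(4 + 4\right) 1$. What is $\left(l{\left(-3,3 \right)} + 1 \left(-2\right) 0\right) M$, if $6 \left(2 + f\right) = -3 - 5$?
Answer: $\frac{50}{27} \approx 1.8519$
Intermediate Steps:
$M = 5$ ($M = -3 + \left(4 + 4\right) 1 = -3 + 8 \cdot 1 = -3 + 8 = 5$)
$f = - \frac{10}{3}$ ($f = -2 + \frac{-3 - 5}{6} = -2 + \frac{1}{6} \left(-8\right) = -2 - \frac{4}{3} = - \frac{10}{3} \approx -3.3333$)
$l{\left(B,G \right)} = \frac{10}{27} - \frac{B}{9} - \frac{G}{9}$ ($l{\left(B,G \right)} = - \frac{\left(B + G\right) - \frac{10}{3}}{9} = - \frac{- \frac{10}{3} + B + G}{9} = \frac{10}{27} - \frac{B}{9} - \frac{G}{9}$)
$\left(l{\left(-3,3 \right)} + 1 \left(-2\right) 0\right) M = \left(\left(\frac{10}{27} - - \frac{1}{3} - \frac{1}{3}\right) + 1 \left(-2\right) 0\right) 5 = \left(\left(\frac{10}{27} + \frac{1}{3} - \frac{1}{3}\right) - 0\right) 5 = \left(\frac{10}{27} + 0\right) 5 = \frac{10}{27} \cdot 5 = \frac{50}{27}$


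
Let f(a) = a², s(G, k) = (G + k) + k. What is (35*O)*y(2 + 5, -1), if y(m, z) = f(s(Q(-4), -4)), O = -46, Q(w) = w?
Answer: -231840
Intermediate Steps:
s(G, k) = G + 2*k
y(m, z) = 144 (y(m, z) = (-4 + 2*(-4))² = (-4 - 8)² = (-12)² = 144)
(35*O)*y(2 + 5, -1) = (35*(-46))*144 = -1610*144 = -231840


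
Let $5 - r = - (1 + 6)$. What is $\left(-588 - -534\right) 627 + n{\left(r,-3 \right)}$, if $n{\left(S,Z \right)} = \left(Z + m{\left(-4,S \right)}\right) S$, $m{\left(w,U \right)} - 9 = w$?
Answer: $-33834$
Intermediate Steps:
$m{\left(w,U \right)} = 9 + w$
$r = 12$ ($r = 5 - - (1 + 6) = 5 - \left(-1\right) 7 = 5 - -7 = 5 + 7 = 12$)
$n{\left(S,Z \right)} = S \left(5 + Z\right)$ ($n{\left(S,Z \right)} = \left(Z + \left(9 - 4\right)\right) S = \left(Z + 5\right) S = \left(5 + Z\right) S = S \left(5 + Z\right)$)
$\left(-588 - -534\right) 627 + n{\left(r,-3 \right)} = \left(-588 - -534\right) 627 + 12 \left(5 - 3\right) = \left(-588 + 534\right) 627 + 12 \cdot 2 = \left(-54\right) 627 + 24 = -33858 + 24 = -33834$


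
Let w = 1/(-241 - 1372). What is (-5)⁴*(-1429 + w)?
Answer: -1440611250/1613 ≈ -8.9313e+5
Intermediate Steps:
w = -1/1613 (w = 1/(-1613) = -1/1613 ≈ -0.00061996)
(-5)⁴*(-1429 + w) = (-5)⁴*(-1429 - 1/1613) = 625*(-2304978/1613) = -1440611250/1613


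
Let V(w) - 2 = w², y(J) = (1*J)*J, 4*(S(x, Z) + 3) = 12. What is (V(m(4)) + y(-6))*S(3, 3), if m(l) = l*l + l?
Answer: 0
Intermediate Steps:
S(x, Z) = 0 (S(x, Z) = -3 + (¼)*12 = -3 + 3 = 0)
m(l) = l + l² (m(l) = l² + l = l + l²)
y(J) = J² (y(J) = J*J = J²)
V(w) = 2 + w²
(V(m(4)) + y(-6))*S(3, 3) = ((2 + (4*(1 + 4))²) + (-6)²)*0 = ((2 + (4*5)²) + 36)*0 = ((2 + 20²) + 36)*0 = ((2 + 400) + 36)*0 = (402 + 36)*0 = 438*0 = 0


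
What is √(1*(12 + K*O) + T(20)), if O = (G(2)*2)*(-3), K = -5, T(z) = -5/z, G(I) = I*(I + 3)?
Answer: √1247/2 ≈ 17.656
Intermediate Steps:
G(I) = I*(3 + I)
O = -60 (O = ((2*(3 + 2))*2)*(-3) = ((2*5)*2)*(-3) = (10*2)*(-3) = 20*(-3) = -60)
√(1*(12 + K*O) + T(20)) = √(1*(12 - 5*(-60)) - 5/20) = √(1*(12 + 300) - 5*1/20) = √(1*312 - ¼) = √(312 - ¼) = √(1247/4) = √1247/2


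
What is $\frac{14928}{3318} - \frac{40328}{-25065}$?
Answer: $\frac{84663104}{13860945} \approx 6.108$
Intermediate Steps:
$\frac{14928}{3318} - \frac{40328}{-25065} = 14928 \cdot \frac{1}{3318} - - \frac{40328}{25065} = \frac{2488}{553} + \frac{40328}{25065} = \frac{84663104}{13860945}$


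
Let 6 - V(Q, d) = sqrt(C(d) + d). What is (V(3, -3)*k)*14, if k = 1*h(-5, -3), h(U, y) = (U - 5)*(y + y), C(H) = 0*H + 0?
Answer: 5040 - 840*I*sqrt(3) ≈ 5040.0 - 1454.9*I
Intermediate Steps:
C(H) = 0 (C(H) = 0 + 0 = 0)
h(U, y) = 2*y*(-5 + U) (h(U, y) = (-5 + U)*(2*y) = 2*y*(-5 + U))
V(Q, d) = 6 - sqrt(d) (V(Q, d) = 6 - sqrt(0 + d) = 6 - sqrt(d))
k = 60 (k = 1*(2*(-3)*(-5 - 5)) = 1*(2*(-3)*(-10)) = 1*60 = 60)
(V(3, -3)*k)*14 = ((6 - sqrt(-3))*60)*14 = ((6 - I*sqrt(3))*60)*14 = (360 - 60*I*sqrt(3))*14 = 5040 - 840*I*sqrt(3)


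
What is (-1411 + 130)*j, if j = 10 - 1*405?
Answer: 505995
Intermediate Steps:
j = -395 (j = 10 - 405 = -395)
(-1411 + 130)*j = (-1411 + 130)*(-395) = -1281*(-395) = 505995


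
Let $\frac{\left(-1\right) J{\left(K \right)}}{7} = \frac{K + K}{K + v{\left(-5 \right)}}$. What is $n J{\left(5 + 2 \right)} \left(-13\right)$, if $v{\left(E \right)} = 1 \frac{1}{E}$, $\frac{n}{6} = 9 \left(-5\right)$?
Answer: $- \frac{859950}{17} \approx -50585.0$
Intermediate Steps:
$n = -270$ ($n = 6 \cdot 9 \left(-5\right) = 6 \left(-45\right) = -270$)
$v{\left(E \right)} = \frac{1}{E}$
$J{\left(K \right)} = - \frac{14 K}{- \frac{1}{5} + K}$ ($J{\left(K \right)} = - 7 \frac{K + K}{K + \frac{1}{-5}} = - 7 \frac{2 K}{K - \frac{1}{5}} = - 7 \frac{2 K}{- \frac{1}{5} + K} = - \frac{14 K}{- \frac{1}{5} + K}$)
$n J{\left(5 + 2 \right)} \left(-13\right) = - 270 \left(- \frac{70 \left(5 + 2\right)}{-1 + 5 \left(5 + 2\right)}\right) \left(-13\right) = - 270 \left(\left(-70\right) 7 \frac{1}{-1 + 5 \cdot 7}\right) \left(-13\right) = - 270 \left(\left(-70\right) 7 \frac{1}{-1 + 35}\right) \left(-13\right) = - 270 \left(\left(-70\right) 7 \cdot \frac{1}{34}\right) \left(-13\right) = \left(-270\right) \left(- \frac{245}{17}\right) \left(-13\right) = \frac{66150}{17} \left(-13\right) = - \frac{859950}{17}$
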